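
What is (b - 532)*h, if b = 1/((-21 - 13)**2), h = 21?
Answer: -12914811/1156 ≈ -11172.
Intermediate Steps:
b = 1/1156 (b = 1/((-34)**2) = 1/1156 ≈ 0.00086505)
(b - 532)*h = (1/1156 - 532)*21 = -614991/1156*21 = -12914811/1156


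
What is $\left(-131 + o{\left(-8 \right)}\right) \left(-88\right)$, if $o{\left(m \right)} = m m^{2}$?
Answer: $56584$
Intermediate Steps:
$o{\left(m \right)} = m^{3}$
$\left(-131 + o{\left(-8 \right)}\right) \left(-88\right) = \left(-131 + \left(-8\right)^{3}\right) \left(-88\right) = \left(-131 - 512\right) \left(-88\right) = \left(-643\right) \left(-88\right) = 56584$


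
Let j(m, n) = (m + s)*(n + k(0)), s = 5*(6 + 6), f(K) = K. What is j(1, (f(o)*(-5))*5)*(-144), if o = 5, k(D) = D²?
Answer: 1098000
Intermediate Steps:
s = 60 (s = 5*12 = 60)
j(m, n) = n*(60 + m) (j(m, n) = (m + 60)*(n + 0²) = (60 + m)*(n + 0) = (60 + m)*n = n*(60 + m))
j(1, (f(o)*(-5))*5)*(-144) = (((5*(-5))*5)*(60 + 1))*(-144) = (-25*5*61)*(-144) = -125*61*(-144) = -7625*(-144) = 1098000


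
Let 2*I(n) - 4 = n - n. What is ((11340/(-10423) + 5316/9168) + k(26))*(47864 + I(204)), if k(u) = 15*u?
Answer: 10604338634071/568798 ≈ 1.8643e+7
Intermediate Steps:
I(n) = 2 (I(n) = 2 + (n - n)/2 = 2 + (1/2)*0 = 2 + 0 = 2)
((11340/(-10423) + 5316/9168) + k(26))*(47864 + I(204)) = ((11340/(-10423) + 5316/9168) + 15*26)*(47864 + 2) = ((11340*(-1/10423) + 5316*(1/9168)) + 390)*47866 = ((-1620/1489 + 443/764) + 390)*47866 = (-578053/1137596 + 390)*47866 = (443084387/1137596)*47866 = 10604338634071/568798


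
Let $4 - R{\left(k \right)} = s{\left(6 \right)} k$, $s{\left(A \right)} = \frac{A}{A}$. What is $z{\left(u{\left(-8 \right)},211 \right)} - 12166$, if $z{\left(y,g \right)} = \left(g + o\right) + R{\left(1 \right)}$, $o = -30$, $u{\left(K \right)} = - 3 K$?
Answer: $-11982$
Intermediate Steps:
$s{\left(A \right)} = 1$
$R{\left(k \right)} = 4 - k$ ($R{\left(k \right)} = 4 - 1 k = 4 - k$)
$z{\left(y,g \right)} = -27 + g$ ($z{\left(y,g \right)} = \left(g - 30\right) + \left(4 - 1\right) = \left(-30 + g\right) + \left(4 - 1\right) = \left(-30 + g\right) + 3 = -27 + g$)
$z{\left(u{\left(-8 \right)},211 \right)} - 12166 = \left(-27 + 211\right) - 12166 = 184 - 12166 = -11982$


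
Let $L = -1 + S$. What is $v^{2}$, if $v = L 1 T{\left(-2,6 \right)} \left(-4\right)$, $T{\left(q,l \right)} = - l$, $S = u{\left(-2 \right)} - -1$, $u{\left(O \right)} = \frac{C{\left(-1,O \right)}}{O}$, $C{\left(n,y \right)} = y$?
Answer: $576$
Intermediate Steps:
$u{\left(O \right)} = 1$ ($u{\left(O \right)} = \frac{O}{O} = 1$)
$S = 2$ ($S = 1 - -1 = 1 + 1 = 2$)
$L = 1$ ($L = -1 + 2 = 1$)
$v = 24$ ($v = 1 \cdot 1 \left(\left(-1\right) 6\right) \left(-4\right) = 1 \cdot 1 \left(-6\right) \left(-4\right) = 1 \left(\left(-6\right) \left(-4\right)\right) = 1 \cdot 24 = 24$)
$v^{2} = 24^{2} = 576$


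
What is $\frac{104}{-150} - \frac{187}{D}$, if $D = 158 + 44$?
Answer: $- \frac{24529}{15150} \approx -1.6191$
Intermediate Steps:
$D = 202$
$\frac{104}{-150} - \frac{187}{D} = \frac{104}{-150} - \frac{187}{202} = 104 \left(- \frac{1}{150}\right) - \frac{187}{202} = - \frac{52}{75} - \frac{187}{202} = - \frac{24529}{15150}$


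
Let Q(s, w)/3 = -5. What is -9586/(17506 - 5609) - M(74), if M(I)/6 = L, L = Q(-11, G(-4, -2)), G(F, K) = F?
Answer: 1061144/11897 ≈ 89.194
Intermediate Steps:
Q(s, w) = -15 (Q(s, w) = 3*(-5) = -15)
L = -15
M(I) = -90 (M(I) = 6*(-15) = -90)
-9586/(17506 - 5609) - M(74) = -9586/(17506 - 5609) - 1*(-90) = -9586/11897 + 90 = 1061144/11897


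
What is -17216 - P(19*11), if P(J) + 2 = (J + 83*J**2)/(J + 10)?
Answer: -7395598/219 ≈ -33770.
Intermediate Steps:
P(J) = -2 + (J + 83*J**2)/(10 + J) (P(J) = -2 + (J + 83*J**2)/(J + 10) = -2 + (J + 83*J**2)/(10 + J))
-17216 - P(19*11) = -17216 - (-20 - 19*11 + 83*(19*11)**2)/(10 + 19*11) = -17216 - (-20 - 1*209 + 83*209**2)/(10 + 209) = -17216 - (-20 - 209 + 83*43681)/219 = -17216 - (-20 - 209 + 3625523)/219 = -17216 - 3625294/219 = -7395598/219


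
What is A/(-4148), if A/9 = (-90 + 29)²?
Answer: -549/68 ≈ -8.0735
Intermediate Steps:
A = 33489 (A = 9*(-90 + 29)² = 9*(-61)² = 9*3721 = 33489)
A/(-4148) = 33489/(-4148) = 33489*(-1/4148) = -549/68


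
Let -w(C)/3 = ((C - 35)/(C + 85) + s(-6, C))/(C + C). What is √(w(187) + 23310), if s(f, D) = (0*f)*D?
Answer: √3260508933/374 ≈ 152.68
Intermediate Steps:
s(f, D) = 0 (s(f, D) = 0*D = 0)
w(C) = -3*(-35 + C)/(2*C*(85 + C)) (w(C) = -3*((C - 35)/(C + 85) + 0)/(C + C) = -3*((-35 + C)/(85 + C) + 0)/(2*C) = -3*((-35 + C)/(85 + C) + 0)*1/(2*C) = -3*(-35 + C)/(85 + C)*1/(2*C) = -3*(-35 + C)/(2*C*(85 + C)))
√(w(187) + 23310) = √((3/2)*(35 - 1*187)/(187*(85 + 187)) + 23310) = √((3/2)*(1/187)*(35 - 187)/272 + 23310) = √((3/2)*(1/187)*(1/272)*(-152) + 23310) = √(-57/12716 + 23310) = √(296409903/12716) = √3260508933/374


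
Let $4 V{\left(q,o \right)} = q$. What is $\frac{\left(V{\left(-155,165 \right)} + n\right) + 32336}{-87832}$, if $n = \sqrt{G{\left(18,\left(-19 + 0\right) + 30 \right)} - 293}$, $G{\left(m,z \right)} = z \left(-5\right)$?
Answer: $- \frac{129189}{351328} - \frac{i \sqrt{87}}{43916} \approx -0.36772 - 0.00021239 i$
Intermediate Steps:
$V{\left(q,o \right)} = \frac{q}{4}$
$G{\left(m,z \right)} = - 5 z$
$n = 2 i \sqrt{87}$ ($n = \sqrt{- 5 \left(\left(-19 + 0\right) + 30\right) - 293} = \sqrt{- 5 \left(-19 + 30\right) - 293} = \sqrt{\left(-5\right) 11 - 293} = \sqrt{-55 - 293} = \sqrt{-348} = 2 i \sqrt{87} \approx 18.655 i$)
$\frac{\left(V{\left(-155,165 \right)} + n\right) + 32336}{-87832} = \frac{\left(\frac{1}{4} \left(-155\right) + 2 i \sqrt{87}\right) + 32336}{-87832} = \left(\left(- \frac{155}{4} + 2 i \sqrt{87}\right) + 32336\right) \left(- \frac{1}{87832}\right) = \left(\frac{129189}{4} + 2 i \sqrt{87}\right) \left(- \frac{1}{87832}\right) = - \frac{129189}{351328} - \frac{i \sqrt{87}}{43916}$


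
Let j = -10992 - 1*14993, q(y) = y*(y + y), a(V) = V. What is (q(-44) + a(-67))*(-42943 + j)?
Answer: -262271040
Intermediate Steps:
q(y) = 2*y² (q(y) = y*(2*y) = 2*y²)
j = -25985 (j = -10992 - 14993 = -25985)
(q(-44) + a(-67))*(-42943 + j) = (2*(-44)² - 67)*(-42943 - 25985) = (2*1936 - 67)*(-68928) = (3872 - 67)*(-68928) = 3805*(-68928) = -262271040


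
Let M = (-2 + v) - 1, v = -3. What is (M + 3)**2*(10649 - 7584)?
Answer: 27585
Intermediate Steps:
M = -6 (M = (-2 - 3) - 1 = -5 - 1 = -6)
(M + 3)**2*(10649 - 7584) = (-6 + 3)**2*(10649 - 7584) = (-3)**2*3065 = 9*3065 = 27585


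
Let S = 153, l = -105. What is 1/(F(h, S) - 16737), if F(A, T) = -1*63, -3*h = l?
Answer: -1/16800 ≈ -5.9524e-5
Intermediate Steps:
h = 35 (h = -⅓*(-105) = 35)
F(A, T) = -63
1/(F(h, S) - 16737) = 1/(-63 - 16737) = 1/(-16800) = -1/16800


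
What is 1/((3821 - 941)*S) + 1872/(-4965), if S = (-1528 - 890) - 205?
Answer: -942769483/2500453440 ≈ -0.37704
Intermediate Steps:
S = -2623 (S = -2418 - 205 = -2623)
1/((3821 - 941)*S) + 1872/(-4965) = 1/((3821 - 941)*(-2623)) + 1872/(-4965) = -1/2623/2880 + 1872*(-1/4965) = (1/2880)*(-1/2623) - 624/1655 = -1/7554240 - 624/1655 = -942769483/2500453440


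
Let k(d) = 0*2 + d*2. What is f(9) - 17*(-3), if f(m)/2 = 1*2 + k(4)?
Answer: 71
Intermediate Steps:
k(d) = 2*d (k(d) = 0 + 2*d = 2*d)
f(m) = 20 (f(m) = 2*(1*2 + 2*4) = 2*(2 + 8) = 2*10 = 20)
f(9) - 17*(-3) = 20 - 17*(-3) = 20 + 51 = 71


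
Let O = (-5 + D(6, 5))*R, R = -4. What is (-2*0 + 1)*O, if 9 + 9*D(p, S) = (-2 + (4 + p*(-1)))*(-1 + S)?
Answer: 280/9 ≈ 31.111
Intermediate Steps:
D(p, S) = -1 + (-1 + S)*(2 - p)/9 (D(p, S) = -1 + ((-2 + (4 + p*(-1)))*(-1 + S))/9 = -1 + ((-2 + (4 - p))*(-1 + S))/9 = -1 + ((2 - p)*(-1 + S))/9 = -1 + ((-1 + S)*(2 - p))/9 = -1 + (-1 + S)*(2 - p)/9)
O = 280/9 (O = (-5 + (-11/9 + (⅑)*6 + (2/9)*5 - ⅑*5*6))*(-4) = (-5 + (-11/9 + ⅔ + 10/9 - 10/3))*(-4) = (-5 - 25/9)*(-4) = -70/9*(-4) = 280/9 ≈ 31.111)
(-2*0 + 1)*O = (-2*0 + 1)*(280/9) = (0 + 1)*(280/9) = 1*(280/9) = 280/9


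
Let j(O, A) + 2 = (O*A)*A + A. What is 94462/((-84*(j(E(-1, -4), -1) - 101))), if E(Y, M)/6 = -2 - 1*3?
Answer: 47231/5628 ≈ 8.3922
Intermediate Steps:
E(Y, M) = -30 (E(Y, M) = 6*(-2 - 1*3) = 6*(-2 - 3) = 6*(-5) = -30)
j(O, A) = -2 + A + O*A² (j(O, A) = -2 + ((O*A)*A + A) = -2 + ((A*O)*A + A) = -2 + (O*A² + A) = -2 + (A + O*A²) = -2 + A + O*A²)
94462/((-84*(j(E(-1, -4), -1) - 101))) = 94462/((-84*((-2 - 1 - 30*(-1)²) - 101))) = 94462/((-84*((-2 - 1 - 30*1) - 101))) = 94462/((-84*((-2 - 1 - 30) - 101))) = 94462/((-84*(-33 - 101))) = 94462/((-84*(-134))) = 94462/11256 = 94462*(1/11256) = 47231/5628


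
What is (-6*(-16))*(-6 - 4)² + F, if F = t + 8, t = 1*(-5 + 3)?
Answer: 9606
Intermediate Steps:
t = -2 (t = 1*(-2) = -2)
F = 6 (F = -2 + 8 = 6)
(-6*(-16))*(-6 - 4)² + F = (-6*(-16))*(-6 - 4)² + 6 = 96*(-10)² + 6 = 96*100 + 6 = 9600 + 6 = 9606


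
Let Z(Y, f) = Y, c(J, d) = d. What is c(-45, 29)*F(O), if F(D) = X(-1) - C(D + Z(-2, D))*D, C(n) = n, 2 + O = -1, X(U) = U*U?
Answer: -406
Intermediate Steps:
X(U) = U²
O = -3 (O = -2 - 1 = -3)
F(D) = 1 - D*(-2 + D) (F(D) = (-1)² - (D - 2)*D = 1 - (-2 + D)*D = 1 - D*(-2 + D))
c(-45, 29)*F(O) = 29*(1 - 1*(-3)*(-2 - 3)) = 29*(1 - 1*(-3)*(-5)) = 29*(1 - 15) = 29*(-14) = -406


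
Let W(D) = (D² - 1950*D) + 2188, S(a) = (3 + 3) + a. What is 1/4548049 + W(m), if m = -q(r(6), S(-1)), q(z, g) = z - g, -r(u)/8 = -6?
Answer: 399714382464/4548049 ≈ 87887.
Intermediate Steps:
r(u) = 48 (r(u) = -8*(-6) = 48)
S(a) = 6 + a
m = -43 (m = -(48 - (6 - 1)) = -(48 - 1*5) = -(48 - 5) = -1*43 = -43)
W(D) = 2188 + D² - 1950*D
1/4548049 + W(m) = 1/4548049 + (2188 + (-43)² - 1950*(-43)) = 1/4548049 + (2188 + 1849 + 83850) = 1/4548049 + 87887 = 399714382464/4548049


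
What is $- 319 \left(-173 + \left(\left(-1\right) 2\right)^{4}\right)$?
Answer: $50083$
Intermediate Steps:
$- 319 \left(-173 + \left(\left(-1\right) 2\right)^{4}\right) = - 319 \left(-173 + \left(-2\right)^{4}\right) = - 319 \left(-173 + 16\right) = \left(-319\right) \left(-157\right) = 50083$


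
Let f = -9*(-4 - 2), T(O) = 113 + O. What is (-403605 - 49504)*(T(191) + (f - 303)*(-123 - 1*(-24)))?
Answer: -11307335095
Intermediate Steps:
f = 54 (f = -9*(-6) = 54)
(-403605 - 49504)*(T(191) + (f - 303)*(-123 - 1*(-24))) = (-403605 - 49504)*((113 + 191) + (54 - 303)*(-123 - 1*(-24))) = -453109*(304 - 249*(-123 + 24)) = -453109*(304 - 249*(-99)) = -453109*(304 + 24651) = -453109*24955 = -11307335095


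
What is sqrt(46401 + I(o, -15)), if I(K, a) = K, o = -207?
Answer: sqrt(46194) ≈ 214.93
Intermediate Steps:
sqrt(46401 + I(o, -15)) = sqrt(46401 - 207) = sqrt(46194)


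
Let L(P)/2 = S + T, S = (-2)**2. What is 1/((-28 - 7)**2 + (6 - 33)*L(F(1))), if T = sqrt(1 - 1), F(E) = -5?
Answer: 1/1009 ≈ 0.00099108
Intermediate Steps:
S = 4
T = 0 (T = sqrt(0) = 0)
L(P) = 8 (L(P) = 2*(4 + 0) = 2*4 = 8)
1/((-28 - 7)**2 + (6 - 33)*L(F(1))) = 1/((-28 - 7)**2 + (6 - 33)*8) = 1/((-35)**2 - 27*8) = 1/(1225 - 216) = 1/1009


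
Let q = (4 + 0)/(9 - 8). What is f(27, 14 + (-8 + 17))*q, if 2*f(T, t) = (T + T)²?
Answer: 5832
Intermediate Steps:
q = 4 (q = 4/1 = 4*1 = 4)
f(T, t) = 2*T² (f(T, t) = (T + T)²/2 = (2*T)²/2 = (4*T²)/2 = 2*T²)
f(27, 14 + (-8 + 17))*q = (2*27²)*4 = (2*729)*4 = 1458*4 = 5832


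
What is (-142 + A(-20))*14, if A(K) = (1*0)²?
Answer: -1988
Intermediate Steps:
A(K) = 0 (A(K) = 0² = 0)
(-142 + A(-20))*14 = (-142 + 0)*14 = -142*14 = -1988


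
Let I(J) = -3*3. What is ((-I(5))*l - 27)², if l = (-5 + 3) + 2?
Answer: 729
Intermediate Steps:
I(J) = -9
l = 0 (l = -2 + 2 = 0)
((-I(5))*l - 27)² = (-1*(-9)*0 - 27)² = (9*0 - 27)² = (0 - 27)² = (-27)² = 729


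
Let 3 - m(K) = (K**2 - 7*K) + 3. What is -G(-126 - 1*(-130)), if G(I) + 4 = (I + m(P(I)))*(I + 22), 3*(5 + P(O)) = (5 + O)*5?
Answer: 680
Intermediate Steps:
P(O) = 10/3 + 5*O/3 (P(O) = -5 + ((5 + O)*5)/3 = -5 + (25 + 5*O)/3 = -5 + (25/3 + 5*O/3) = 10/3 + 5*O/3)
m(K) = -K**2 + 7*K (m(K) = 3 - ((K**2 - 7*K) + 3) = 3 - (3 + K**2 - 7*K) = 3 + (-3 - K**2 + 7*K) = -K**2 + 7*K)
G(I) = -4 + (22 + I)*(I + (10/3 + 5*I/3)*(11/3 - 5*I/3)) (G(I) = -4 + (I + (10/3 + 5*I/3)*(7 - (10/3 + 5*I/3)))*(I + 22) = -4 + (I + (10/3 + 5*I/3)*(7 + (-10/3 - 5*I/3)))*(22 + I) = -4 + (I + (10/3 + 5*I/3)*(11/3 - 5*I/3))*(22 + I) = -4 + (22 + I)*(I + (10/3 + 5*I/3)*(11/3 - 5*I/3)))
-G(-126 - 1*(-130)) = -(2384/9 - 536*(-126 - 1*(-130))**2/9 - 25*(-126 - 1*(-130))**3/9 + 418*(-126 - 1*(-130))/9) = -(2384/9 - 536*(-126 + 130)**2/9 - 25*(-126 + 130)**3/9 + 418*(-126 + 130)/9) = -(2384/9 - 536/9*4**2 - 25/9*4**3 + (418/9)*4) = -(2384/9 - 536/9*16 - 25/9*64 + 1672/9) = -(2384/9 - 8576/9 - 1600/9 + 1672/9) = -1*(-680) = 680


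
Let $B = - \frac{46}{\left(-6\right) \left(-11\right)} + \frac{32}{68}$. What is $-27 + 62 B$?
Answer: $- \frac{23021}{561} \approx -41.036$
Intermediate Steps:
$B = - \frac{127}{561}$ ($B = - \frac{46}{66} + 32 \cdot \frac{1}{68} = \left(-46\right) \frac{1}{66} + \frac{8}{17} = - \frac{23}{33} + \frac{8}{17} = - \frac{127}{561} \approx -0.22638$)
$-27 + 62 B = -27 + 62 \left(- \frac{127}{561}\right) = -27 - \frac{7874}{561} = - \frac{23021}{561}$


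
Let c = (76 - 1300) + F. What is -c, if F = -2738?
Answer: 3962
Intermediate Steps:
c = -3962 (c = (76 - 1300) - 2738 = -1224 - 2738 = -3962)
-c = -1*(-3962) = 3962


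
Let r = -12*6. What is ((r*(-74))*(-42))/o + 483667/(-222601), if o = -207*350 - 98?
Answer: 525845995/576759191 ≈ 0.91173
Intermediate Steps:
r = -72
o = -72548 (o = -72450 - 98 = -72548)
((r*(-74))*(-42))/o + 483667/(-222601) = (-72*(-74)*(-42))/(-72548) + 483667/(-222601) = (5328*(-42))*(-1/72548) + 483667*(-1/222601) = -223776*(-1/72548) - 483667/222601 = 7992/2591 - 483667/222601 = 525845995/576759191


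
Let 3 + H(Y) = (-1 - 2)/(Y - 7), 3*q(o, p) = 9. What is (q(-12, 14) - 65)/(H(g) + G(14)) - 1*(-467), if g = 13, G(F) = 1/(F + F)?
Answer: 47035/97 ≈ 484.90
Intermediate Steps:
G(F) = 1/(2*F)
q(o, p) = 3 (q(o, p) = (⅓)*9 = 3)
H(Y) = -3 - 3/(-7 + Y) (H(Y) = -3 + (-1 - 2)/(Y - 7) = -3 - 3/(-7 + Y))
(q(-12, 14) - 65)/(H(g) + G(14)) - 1*(-467) = (3 - 65)/(3*(6 - 1*13)/(-7 + 13) + (½)/14) - 1*(-467) = -62/(3*(6 - 13)/6 + (½)*(1/14)) + 467 = -62/(3*(⅙)*(-7) + 1/28) + 467 = -62/(-7/2 + 1/28) + 467 = -62/(-97/28) + 467 = -62*(-28/97) + 467 = 1736/97 + 467 = 47035/97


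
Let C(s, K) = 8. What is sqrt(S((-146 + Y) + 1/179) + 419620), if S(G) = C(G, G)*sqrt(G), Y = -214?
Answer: 2*sqrt(3361261105 + 358*I*sqrt(11534581))/179 ≈ 647.78 + 0.11716*I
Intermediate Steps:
S(G) = 8*sqrt(G)
sqrt(S((-146 + Y) + 1/179) + 419620) = sqrt(8*sqrt((-146 - 214) + 1/179) + 419620) = sqrt(8*sqrt(-360 + 1/179) + 419620) = sqrt(8*sqrt(-64439/179) + 419620) = sqrt(8*(I*sqrt(11534581)/179) + 419620) = sqrt(8*I*sqrt(11534581)/179 + 419620) = sqrt(419620 + 8*I*sqrt(11534581)/179)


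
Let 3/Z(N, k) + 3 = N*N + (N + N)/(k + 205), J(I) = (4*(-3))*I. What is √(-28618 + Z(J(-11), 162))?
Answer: I*√129990292874430963/2131257 ≈ 169.17*I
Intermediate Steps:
J(I) = -12*I
Z(N, k) = 3/(-3 + N² + 2*N/(205 + k)) (Z(N, k) = 3/(-3 + (N*N + (N + N)/(k + 205))) = 3/(-3 + (N² + (2*N)/(205 + k))) = 3/(-3 + (N² + 2*N/(205 + k))) = 3/(-3 + N² + 2*N/(205 + k)))
√(-28618 + Z(J(-11), 162)) = √(-28618 + 3*(205 + 162)/(-615 - 3*162 + 2*(-12*(-11)) + 205*(-12*(-11))² + 162*(-12*(-11))²)) = √(-28618 + 3*367/(-615 - 486 + 2*132 + 205*132² + 162*132²)) = √(-28618 + 3*367/(-615 - 486 + 264 + 205*17424 + 162*17424)) = √(-28618 + 3*367/(-615 - 486 + 264 + 3571920 + 2822688)) = √(-28618 + 3*367/6393771) = √(-28618 + 3*(1/6393771)*367) = √(-28618 + 367/2131257) = √(-60992312459/2131257) = I*√129990292874430963/2131257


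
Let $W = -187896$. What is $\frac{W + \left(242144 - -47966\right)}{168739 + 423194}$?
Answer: $\frac{102214}{591933} \approx 0.17268$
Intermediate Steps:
$\frac{W + \left(242144 - -47966\right)}{168739 + 423194} = \frac{-187896 + \left(242144 - -47966\right)}{168739 + 423194} = \frac{-187896 + \left(242144 + 47966\right)}{591933} = \left(-187896 + 290110\right) \frac{1}{591933} = 102214 \cdot \frac{1}{591933} = \frac{102214}{591933}$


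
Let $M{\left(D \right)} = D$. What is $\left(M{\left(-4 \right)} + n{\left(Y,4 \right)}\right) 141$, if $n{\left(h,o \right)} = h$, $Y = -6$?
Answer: $-1410$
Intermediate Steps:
$\left(M{\left(-4 \right)} + n{\left(Y,4 \right)}\right) 141 = \left(-4 - 6\right) 141 = \left(-10\right) 141 = -1410$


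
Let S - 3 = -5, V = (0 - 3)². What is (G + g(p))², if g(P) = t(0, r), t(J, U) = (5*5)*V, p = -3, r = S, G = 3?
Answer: 51984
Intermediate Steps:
V = 9 (V = (-3)² = 9)
S = -2 (S = 3 - 5 = -2)
r = -2
t(J, U) = 225 (t(J, U) = (5*5)*9 = 25*9 = 225)
g(P) = 225
(G + g(p))² = (3 + 225)² = 228² = 51984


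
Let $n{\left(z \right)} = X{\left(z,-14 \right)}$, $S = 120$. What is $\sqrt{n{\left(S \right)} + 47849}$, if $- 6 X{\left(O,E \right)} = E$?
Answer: $\frac{\sqrt{430662}}{3} \approx 218.75$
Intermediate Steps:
$X{\left(O,E \right)} = - \frac{E}{6}$
$n{\left(z \right)} = \frac{7}{3}$ ($n{\left(z \right)} = \left(- \frac{1}{6}\right) \left(-14\right) = \frac{7}{3}$)
$\sqrt{n{\left(S \right)} + 47849} = \sqrt{\frac{7}{3} + 47849} = \sqrt{\frac{143554}{3}} = \frac{\sqrt{430662}}{3}$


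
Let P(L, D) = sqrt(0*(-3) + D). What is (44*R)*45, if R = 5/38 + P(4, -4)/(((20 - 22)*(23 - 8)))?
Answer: 4950/19 - 132*I ≈ 260.53 - 132.0*I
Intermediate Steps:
P(L, D) = sqrt(D) (P(L, D) = sqrt(0 + D) = sqrt(D))
R = 5/38 - I/15 (R = 5/38 + sqrt(-4)/(((20 - 22)*(23 - 8))) = 5*(1/38) + (2*I)/((-2*15)) = 5/38 + (2*I)/(-30) = 5/38 + (2*I)*(-1/30) = 5/38 - I/15 ≈ 0.13158 - 0.066667*I)
(44*R)*45 = (44*(5/38 - I/15))*45 = (110/19 - 44*I/15)*45 = 4950/19 - 132*I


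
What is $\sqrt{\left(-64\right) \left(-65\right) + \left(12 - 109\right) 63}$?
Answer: $i \sqrt{1951} \approx 44.17 i$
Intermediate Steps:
$\sqrt{\left(-64\right) \left(-65\right) + \left(12 - 109\right) 63} = \sqrt{4160 - 6111} = \sqrt{-1951} = i \sqrt{1951}$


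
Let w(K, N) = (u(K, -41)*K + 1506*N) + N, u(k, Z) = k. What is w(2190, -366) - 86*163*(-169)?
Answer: 6613580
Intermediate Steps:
w(K, N) = K² + 1507*N (w(K, N) = (K*K + 1506*N) + N = (K² + 1506*N) + N = K² + 1507*N)
w(2190, -366) - 86*163*(-169) = (2190² + 1507*(-366)) - 86*163*(-169) = (4796100 - 551562) - 14018*(-169) = 4244538 + 2369042 = 6613580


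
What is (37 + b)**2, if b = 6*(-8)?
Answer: 121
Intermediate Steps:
b = -48
(37 + b)**2 = (37 - 48)**2 = (-11)**2 = 121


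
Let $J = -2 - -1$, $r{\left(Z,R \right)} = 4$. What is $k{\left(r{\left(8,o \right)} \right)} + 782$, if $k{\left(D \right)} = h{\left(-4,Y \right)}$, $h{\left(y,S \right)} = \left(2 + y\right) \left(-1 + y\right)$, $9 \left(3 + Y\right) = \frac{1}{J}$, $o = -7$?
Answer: $792$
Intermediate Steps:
$J = -1$ ($J = -2 + 1 = -1$)
$Y = - \frac{28}{9}$ ($Y = -3 + \frac{1}{9 \left(-1\right)} = -3 + \frac{1}{9} \left(-1\right) = -3 - \frac{1}{9} = - \frac{28}{9} \approx -3.1111$)
$h{\left(y,S \right)} = \left(-1 + y\right) \left(2 + y\right)$
$k{\left(D \right)} = 10$ ($k{\left(D \right)} = -2 - 4 + \left(-4\right)^{2} = -2 - 4 + 16 = 10$)
$k{\left(r{\left(8,o \right)} \right)} + 782 = 10 + 782 = 792$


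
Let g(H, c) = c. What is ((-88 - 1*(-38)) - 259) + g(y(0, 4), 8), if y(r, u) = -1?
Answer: -301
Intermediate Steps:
((-88 - 1*(-38)) - 259) + g(y(0, 4), 8) = ((-88 - 1*(-38)) - 259) + 8 = ((-88 + 38) - 259) + 8 = (-50 - 259) + 8 = -309 + 8 = -301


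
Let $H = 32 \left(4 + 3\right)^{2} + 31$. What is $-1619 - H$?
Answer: $-3218$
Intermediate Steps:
$H = 1599$ ($H = 32 \cdot 7^{2} + 31 = 32 \cdot 49 + 31 = 1568 + 31 = 1599$)
$-1619 - H = -1619 - 1599 = -3218$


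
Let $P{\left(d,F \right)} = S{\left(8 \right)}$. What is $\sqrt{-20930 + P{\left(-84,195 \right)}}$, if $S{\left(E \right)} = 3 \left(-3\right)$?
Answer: $i \sqrt{20939} \approx 144.7 i$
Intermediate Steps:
$S{\left(E \right)} = -9$
$P{\left(d,F \right)} = -9$
$\sqrt{-20930 + P{\left(-84,195 \right)}} = \sqrt{-20930 - 9} = \sqrt{-20939} = i \sqrt{20939}$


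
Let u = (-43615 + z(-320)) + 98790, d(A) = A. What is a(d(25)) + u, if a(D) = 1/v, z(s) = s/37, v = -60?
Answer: 122469263/2220 ≈ 55166.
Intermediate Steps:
z(s) = s/37 (z(s) = s*(1/37) = s/37)
a(D) = -1/60 (a(D) = 1/(-60) = -1/60)
u = 2041155/37 (u = (-43615 + (1/37)*(-320)) + 98790 = (-43615 - 320/37) + 98790 = -1614075/37 + 98790 = 2041155/37 ≈ 55166.)
a(d(25)) + u = -1/60 + 2041155/37 = 122469263/2220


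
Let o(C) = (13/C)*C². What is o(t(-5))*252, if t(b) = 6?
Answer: 19656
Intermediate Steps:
o(C) = 13*C
o(t(-5))*252 = (13*6)*252 = 78*252 = 19656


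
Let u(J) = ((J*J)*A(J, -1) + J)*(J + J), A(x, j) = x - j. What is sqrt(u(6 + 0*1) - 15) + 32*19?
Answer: 608 + sqrt(3081) ≈ 663.51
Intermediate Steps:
u(J) = 2*J*(J + J**2*(1 + J)) (u(J) = ((J*J)*(J - 1*(-1)) + J)*(J + J) = (J**2*(J + 1) + J)*(2*J) = (J**2*(1 + J) + J)*(2*J) = (J + J**2*(1 + J))*(2*J) = 2*J*(J + J**2*(1 + J)))
sqrt(u(6 + 0*1) - 15) + 32*19 = sqrt(2*(6 + 0*1)**2*(1 + (6 + 0*1)*(1 + (6 + 0*1))) - 15) + 32*19 = sqrt(2*(6 + 0)**2*(1 + (6 + 0)*(1 + (6 + 0))) - 15) + 608 = sqrt(2*6**2*(1 + 6*(1 + 6)) - 15) + 608 = sqrt(2*36*(1 + 6*7) - 15) + 608 = sqrt(2*36*(1 + 42) - 15) + 608 = sqrt(2*36*43 - 15) + 608 = sqrt(3096 - 15) + 608 = sqrt(3081) + 608 = 608 + sqrt(3081)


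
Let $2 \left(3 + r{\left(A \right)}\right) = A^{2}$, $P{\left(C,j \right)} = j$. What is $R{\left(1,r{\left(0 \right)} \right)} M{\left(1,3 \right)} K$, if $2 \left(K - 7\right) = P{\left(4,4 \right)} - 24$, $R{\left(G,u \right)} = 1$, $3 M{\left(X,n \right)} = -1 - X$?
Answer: $2$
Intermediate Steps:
$M{\left(X,n \right)} = - \frac{1}{3} - \frac{X}{3}$ ($M{\left(X,n \right)} = \frac{-1 - X}{3} = - \frac{1}{3} - \frac{X}{3}$)
$r{\left(A \right)} = -3 + \frac{A^{2}}{2}$
$K = -3$ ($K = 7 + \frac{4 - 24}{2} = 7 + \frac{1}{2} \left(-20\right) = 7 - 10 = -3$)
$R{\left(1,r{\left(0 \right)} \right)} M{\left(1,3 \right)} K = 1 \left(- \frac{1}{3} - \frac{1}{3}\right) \left(-3\right) = 1 \left(- \frac{2}{3}\right) \left(-3\right) = \left(- \frac{2}{3}\right) \left(-3\right) = 2$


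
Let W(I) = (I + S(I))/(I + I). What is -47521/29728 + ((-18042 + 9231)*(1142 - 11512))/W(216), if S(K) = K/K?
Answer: 1173419748182663/6450976 ≈ 1.8190e+8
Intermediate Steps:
S(K) = 1
W(I) = (1 + I)/(2*I) (W(I) = (I + 1)/(I + I) = (1 + I)/((2*I)) = (1 + I)*(1/(2*I)) = (1 + I)/(2*I))
-47521/29728 + ((-18042 + 9231)*(1142 - 11512))/W(216) = -47521/29728 + ((-18042 + 9231)*(1142 - 11512))/(((½)*(1 + 216)/216)) = -47521*1/29728 + (-8811*(-10370))/(((½)*(1/216)*217)) = -47521/29728 + 91370070/(217/432) = -47521/29728 + 91370070*(432/217) = -47521/29728 + 39471870240/217 = 1173419748182663/6450976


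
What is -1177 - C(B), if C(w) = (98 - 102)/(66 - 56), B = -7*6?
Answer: -5883/5 ≈ -1176.6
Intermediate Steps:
B = -42
C(w) = -⅖ (C(w) = -4/10 = -4*⅒ = -⅖)
-1177 - C(B) = -1177 - 1*(-⅖) = -1177 + ⅖ = -5883/5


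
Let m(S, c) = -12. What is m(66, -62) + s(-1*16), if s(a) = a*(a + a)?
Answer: 500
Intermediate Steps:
s(a) = 2*a² (s(a) = a*(2*a) = 2*a²)
m(66, -62) + s(-1*16) = -12 + 2*(-1*16)² = -12 + 2*(-16)² = -12 + 2*256 = -12 + 512 = 500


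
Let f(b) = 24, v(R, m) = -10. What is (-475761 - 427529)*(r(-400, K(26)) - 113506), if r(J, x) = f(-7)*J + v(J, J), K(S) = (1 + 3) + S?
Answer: 111209451640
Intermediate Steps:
K(S) = 4 + S
r(J, x) = -10 + 24*J (r(J, x) = 24*J - 10 = -10 + 24*J)
(-475761 - 427529)*(r(-400, K(26)) - 113506) = (-475761 - 427529)*((-10 + 24*(-400)) - 113506) = -903290*((-10 - 9600) - 113506) = -903290*(-9610 - 113506) = -903290*(-123116) = 111209451640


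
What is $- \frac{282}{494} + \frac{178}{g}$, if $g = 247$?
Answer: $\frac{37}{247} \approx 0.1498$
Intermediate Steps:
$- \frac{282}{494} + \frac{178}{g} = - \frac{282}{494} + \frac{178}{247} = \left(-282\right) \frac{1}{494} + 178 \cdot \frac{1}{247} = - \frac{141}{247} + \frac{178}{247} = \frac{37}{247}$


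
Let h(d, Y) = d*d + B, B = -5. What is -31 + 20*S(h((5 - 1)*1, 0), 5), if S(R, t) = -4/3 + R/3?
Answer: 47/3 ≈ 15.667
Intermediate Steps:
h(d, Y) = -5 + d² (h(d, Y) = d*d - 5 = d² - 5 = -5 + d²)
S(R, t) = -4/3 + R/3 (S(R, t) = -4*⅓ + R*(⅓) = -4/3 + R/3)
-31 + 20*S(h((5 - 1)*1, 0), 5) = -31 + 20*(-4/3 + (-5 + ((5 - 1)*1)²)/3) = -31 + 20*(-4/3 + (-5 + (4*1)²)/3) = -31 + 20*(-4/3 + (-5 + 4²)/3) = -31 + 20*(-4/3 + (-5 + 16)/3) = -31 + 20*(-4/3 + (⅓)*11) = -31 + 20*(-4/3 + 11/3) = -31 + 20*(7/3) = -31 + 140/3 = 47/3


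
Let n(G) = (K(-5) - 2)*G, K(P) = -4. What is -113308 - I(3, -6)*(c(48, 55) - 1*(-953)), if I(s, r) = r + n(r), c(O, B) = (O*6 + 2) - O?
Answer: -149158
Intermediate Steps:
c(O, B) = 2 + 5*O (c(O, B) = (6*O + 2) - O = (2 + 6*O) - O = 2 + 5*O)
n(G) = -6*G (n(G) = (-4 - 2)*G = -6*G)
I(s, r) = -5*r (I(s, r) = r - 6*r = -5*r)
-113308 - I(3, -6)*(c(48, 55) - 1*(-953)) = -113308 - (-5*(-6))*((2 + 5*48) - 1*(-953)) = -113308 - 30*((2 + 240) + 953) = -113308 - 30*(242 + 953) = -113308 - 30*1195 = -113308 - 1*35850 = -113308 - 35850 = -149158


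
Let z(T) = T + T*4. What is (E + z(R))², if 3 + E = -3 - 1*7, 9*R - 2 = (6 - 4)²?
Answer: 841/9 ≈ 93.444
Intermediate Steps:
R = ⅔ (R = 2/9 + (6 - 4)²/9 = 2/9 + (⅑)*2² = 2/9 + (⅑)*4 = 2/9 + 4/9 = ⅔ ≈ 0.66667)
z(T) = 5*T (z(T) = T + 4*T = 5*T)
E = -13 (E = -3 + (-3 - 1*7) = -3 + (-3 - 7) = -3 - 10 = -13)
(E + z(R))² = (-13 + 5*(⅔))² = (-13 + 10/3)² = (-29/3)² = 841/9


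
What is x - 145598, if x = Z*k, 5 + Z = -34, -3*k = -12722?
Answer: -310984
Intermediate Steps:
k = 12722/3 (k = -⅓*(-12722) = 12722/3 ≈ 4240.7)
Z = -39 (Z = -5 - 34 = -39)
x = -165386 (x = -39*12722/3 = -165386)
x - 145598 = -165386 - 145598 = -310984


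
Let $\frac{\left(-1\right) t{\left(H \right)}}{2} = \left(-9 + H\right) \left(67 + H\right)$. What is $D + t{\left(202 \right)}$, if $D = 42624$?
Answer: $-61210$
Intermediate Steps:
$t{\left(H \right)} = - 2 \left(-9 + H\right) \left(67 + H\right)$
$D + t{\left(202 \right)} = 42624 - \left(22226 + 81608\right) = 42624 - 103834 = -61210$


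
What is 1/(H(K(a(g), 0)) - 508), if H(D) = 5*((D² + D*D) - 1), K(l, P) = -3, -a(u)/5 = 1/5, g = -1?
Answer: -1/423 ≈ -0.0023641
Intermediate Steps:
a(u) = -1 (a(u) = -5/5 = -5*⅕ = -1)
H(D) = -5 + 10*D² (H(D) = 5*((D² + D²) - 1) = 5*(2*D² - 1) = 5*(-1 + 2*D²) = -5 + 10*D²)
1/(H(K(a(g), 0)) - 508) = 1/((-5 + 10*(-3)²) - 508) = 1/((-5 + 10*9) - 508) = 1/((-5 + 90) - 508) = 1/(85 - 508) = 1/(-423) = -1/423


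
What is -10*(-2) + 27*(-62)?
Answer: -1654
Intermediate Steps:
-10*(-2) + 27*(-62) = 20 - 1674 = -1654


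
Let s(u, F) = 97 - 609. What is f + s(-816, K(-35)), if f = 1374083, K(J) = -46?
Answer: 1373571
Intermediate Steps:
s(u, F) = -512
f + s(-816, K(-35)) = 1374083 - 512 = 1373571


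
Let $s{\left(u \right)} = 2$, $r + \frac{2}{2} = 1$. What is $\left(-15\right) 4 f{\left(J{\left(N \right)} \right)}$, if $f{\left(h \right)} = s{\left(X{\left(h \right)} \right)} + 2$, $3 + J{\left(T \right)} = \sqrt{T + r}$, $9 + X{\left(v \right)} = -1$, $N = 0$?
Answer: $-240$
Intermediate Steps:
$r = 0$ ($r = -1 + 1 = 0$)
$X{\left(v \right)} = -10$ ($X{\left(v \right)} = -9 - 1 = -10$)
$J{\left(T \right)} = -3 + \sqrt{T}$ ($J{\left(T \right)} = -3 + \sqrt{T + 0} = -3 + \sqrt{T}$)
$f{\left(h \right)} = 4$ ($f{\left(h \right)} = 2 + 2 = 4$)
$\left(-15\right) 4 f{\left(J{\left(N \right)} \right)} = \left(-15\right) 4 \cdot 4 = \left(-60\right) 4 = -240$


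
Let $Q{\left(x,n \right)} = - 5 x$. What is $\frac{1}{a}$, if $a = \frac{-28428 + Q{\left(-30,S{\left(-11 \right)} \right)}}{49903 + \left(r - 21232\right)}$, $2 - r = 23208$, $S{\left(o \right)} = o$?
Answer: $- \frac{5465}{28278} \approx -0.19326$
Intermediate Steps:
$r = -23206$ ($r = 2 - 23208 = -23206$)
$a = - \frac{28278}{5465}$ ($a = \frac{-28428 - -150}{49903 - 44438} = \frac{-28428 + 150}{49903 - 44438} = - \frac{28278}{5465} \approx -5.1744$)
$\frac{1}{a} = \frac{1}{- \frac{28278}{5465}} = - \frac{5465}{28278}$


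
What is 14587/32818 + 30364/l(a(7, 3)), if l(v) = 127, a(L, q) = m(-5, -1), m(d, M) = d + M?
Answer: 998338301/4167886 ≈ 239.53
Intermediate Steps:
m(d, M) = M + d
a(L, q) = -6 (a(L, q) = -1 - 5 = -6)
14587/32818 + 30364/l(a(7, 3)) = 14587/32818 + 30364/127 = 998338301/4167886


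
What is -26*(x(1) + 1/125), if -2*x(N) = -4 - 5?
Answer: -14651/125 ≈ -117.21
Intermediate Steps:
x(N) = 9/2 (x(N) = -(-4 - 5)/2 = -½*(-9) = 9/2)
-26*(x(1) + 1/125) = -26*(9/2 + 1/125) = -26*1127/250 = -14651/125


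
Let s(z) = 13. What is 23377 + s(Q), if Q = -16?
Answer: 23390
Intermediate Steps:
23377 + s(Q) = 23377 + 13 = 23390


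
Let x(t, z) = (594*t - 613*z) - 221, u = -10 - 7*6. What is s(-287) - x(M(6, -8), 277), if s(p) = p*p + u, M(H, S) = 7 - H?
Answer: 251745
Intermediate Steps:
u = -52 (u = -10 - 42 = -52)
x(t, z) = -221 - 613*z + 594*t (x(t, z) = (-613*z + 594*t) - 221 = -221 - 613*z + 594*t)
s(p) = -52 + p**2 (s(p) = p*p - 52 = p**2 - 52 = -52 + p**2)
s(-287) - x(M(6, -8), 277) = (-52 + (-287)**2) - (-221 - 613*277 + 594*(7 - 1*6)) = (-52 + 82369) - (-221 - 169801 + 594*(7 - 6)) = 82317 - (-221 - 169801 + 594*1) = 82317 - (-221 - 169801 + 594) = 82317 - 1*(-169428) = 82317 + 169428 = 251745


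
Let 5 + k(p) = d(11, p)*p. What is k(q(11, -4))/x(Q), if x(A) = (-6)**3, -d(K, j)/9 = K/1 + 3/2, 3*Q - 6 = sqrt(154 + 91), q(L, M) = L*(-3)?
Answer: -7415/432 ≈ -17.164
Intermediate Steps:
q(L, M) = -3*L
Q = 2 + 7*sqrt(5)/3 (Q = 2 + sqrt(154 + 91)/3 = 2 + sqrt(245)/3 = 2 + (7*sqrt(5))/3 = 2 + 7*sqrt(5)/3 ≈ 7.2175)
d(K, j) = -27/2 - 9*K (d(K, j) = -9*(K/1 + 3/2) = -9*(K*1 + 3*(1/2)) = -9*(K + 3/2) = -9*(3/2 + K) = -27/2 - 9*K)
x(A) = -216
k(p) = -5 - 225*p/2 (k(p) = -5 + (-27/2 - 9*11)*p = -5 + (-27/2 - 99)*p = -5 - 225*p/2)
k(q(11, -4))/x(Q) = (-5 - (-675)*11/2)/(-216) = (-5 - 225/2*(-33))*(-1/216) = (-5 + 7425/2)*(-1/216) = (7415/2)*(-1/216) = -7415/432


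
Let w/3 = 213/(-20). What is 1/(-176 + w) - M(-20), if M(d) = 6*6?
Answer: -149744/4159 ≈ -36.005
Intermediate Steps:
w = -639/20 (w = 3*(213/(-20)) = 3*(213*(-1/20)) = 3*(-213/20) = -639/20 ≈ -31.950)
M(d) = 36
1/(-176 + w) - M(-20) = 1/(-176 - 639/20) - 1*36 = 1/(-4159/20) - 36 = -20/4159 - 36 = -149744/4159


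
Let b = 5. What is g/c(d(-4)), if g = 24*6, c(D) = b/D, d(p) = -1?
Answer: -144/5 ≈ -28.800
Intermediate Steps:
c(D) = 5/D
g = 144
g/c(d(-4)) = 144/((5/(-1))) = 144/((5*(-1))) = 144/(-5) = 144*(-⅕) = -144/5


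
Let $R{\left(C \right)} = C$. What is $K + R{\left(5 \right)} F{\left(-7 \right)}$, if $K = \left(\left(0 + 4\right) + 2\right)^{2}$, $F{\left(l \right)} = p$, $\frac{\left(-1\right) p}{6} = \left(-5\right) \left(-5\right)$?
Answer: $-714$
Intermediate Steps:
$p = -150$ ($p = - 6 \left(\left(-5\right) \left(-5\right)\right) = \left(-6\right) 25 = -150$)
$F{\left(l \right)} = -150$
$K = 36$ ($K = \left(4 + 2\right)^{2} = 6^{2} = 36$)
$K + R{\left(5 \right)} F{\left(-7 \right)} = 36 + 5 \left(-150\right) = 36 - 750 = -714$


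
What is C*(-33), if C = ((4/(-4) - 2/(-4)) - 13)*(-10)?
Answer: -4455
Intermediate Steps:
C = 135 (C = ((4*(-¼) - 2*(-¼)) - 13)*(-10) = ((-1 + ½) - 13)*(-10) = (-½ - 13)*(-10) = -27/2*(-10) = 135)
C*(-33) = 135*(-33) = -4455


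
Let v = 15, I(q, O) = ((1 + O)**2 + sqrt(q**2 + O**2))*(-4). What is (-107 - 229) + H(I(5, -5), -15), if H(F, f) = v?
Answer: -321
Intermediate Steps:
I(q, O) = -4*(1 + O)**2 - 4*sqrt(O**2 + q**2) (I(q, O) = ((1 + O)**2 + sqrt(O**2 + q**2))*(-4) = -4*(1 + O)**2 - 4*sqrt(O**2 + q**2))
H(F, f) = 15
(-107 - 229) + H(I(5, -5), -15) = (-107 - 229) + 15 = -336 + 15 = -321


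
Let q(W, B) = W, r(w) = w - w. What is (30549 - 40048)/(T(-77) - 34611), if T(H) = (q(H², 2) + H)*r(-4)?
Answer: 9499/34611 ≈ 0.27445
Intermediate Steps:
r(w) = 0
T(H) = 0 (T(H) = (H² + H)*0 = (H + H²)*0 = 0)
(30549 - 40048)/(T(-77) - 34611) = (30549 - 40048)/(0 - 34611) = -9499/(-34611) = -9499*(-1/34611) = 9499/34611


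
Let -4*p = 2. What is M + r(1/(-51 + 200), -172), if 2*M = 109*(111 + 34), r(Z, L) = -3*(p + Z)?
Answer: 1177693/149 ≈ 7904.0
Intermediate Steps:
p = -½ (p = -¼*2 = -½ ≈ -0.50000)
r(Z, L) = 3/2 - 3*Z (r(Z, L) = -3*(-½ + Z) = 3/2 - 3*Z)
M = 15805/2 (M = (109*(111 + 34))/2 = (109*145)/2 = (½)*15805 = 15805/2 ≈ 7902.5)
M + r(1/(-51 + 200), -172) = 15805/2 + (3/2 - 3/(-51 + 200)) = 15805/2 + (3/2 - 3/149) = 15805/2 + 441/298 = 1177693/149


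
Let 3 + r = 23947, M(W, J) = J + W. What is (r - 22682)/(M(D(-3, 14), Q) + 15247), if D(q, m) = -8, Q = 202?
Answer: 1262/15441 ≈ 0.081730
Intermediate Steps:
r = 23944 (r = -3 + 23947 = 23944)
(r - 22682)/(M(D(-3, 14), Q) + 15247) = (23944 - 22682)/((202 - 8) + 15247) = 1262/(194 + 15247) = 1262/15441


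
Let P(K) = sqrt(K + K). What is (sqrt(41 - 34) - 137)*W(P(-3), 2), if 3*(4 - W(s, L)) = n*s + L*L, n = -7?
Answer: -(8 + 7*I*sqrt(6))*(137 - sqrt(7))/3 ≈ -358.28 - 767.9*I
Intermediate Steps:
P(K) = sqrt(2)*sqrt(K) (P(K) = sqrt(2*K) = sqrt(2)*sqrt(K))
W(s, L) = 4 - L**2/3 + 7*s/3 (W(s, L) = 4 - (-7*s + L*L)/3 = 4 - (-7*s + L**2)/3 = 4 - (L**2 - 7*s)/3 = 4 + (-L**2/3 + 7*s/3) = 4 - L**2/3 + 7*s/3)
(sqrt(41 - 34) - 137)*W(P(-3), 2) = (sqrt(41 - 34) - 137)*(4 - 1/3*2**2 + 7*(sqrt(2)*sqrt(-3))/3) = (sqrt(7) - 137)*(4 - 1/3*4 + 7*(sqrt(2)*(I*sqrt(3)))/3) = (-137 + sqrt(7))*(4 - 4/3 + 7*(I*sqrt(6))/3) = (-137 + sqrt(7))*(4 - 4/3 + 7*I*sqrt(6)/3) = (-137 + sqrt(7))*(8/3 + 7*I*sqrt(6)/3)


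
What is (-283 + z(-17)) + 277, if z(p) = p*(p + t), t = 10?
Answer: 113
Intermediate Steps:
z(p) = p*(10 + p) (z(p) = p*(p + 10) = p*(10 + p))
(-283 + z(-17)) + 277 = (-283 - 17*(10 - 17)) + 277 = (-283 - 17*(-7)) + 277 = (-283 + 119) + 277 = -164 + 277 = 113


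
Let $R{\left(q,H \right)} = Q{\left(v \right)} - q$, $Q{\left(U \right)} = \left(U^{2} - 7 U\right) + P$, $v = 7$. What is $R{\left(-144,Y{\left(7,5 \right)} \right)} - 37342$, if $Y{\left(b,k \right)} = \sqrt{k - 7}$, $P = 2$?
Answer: $-37196$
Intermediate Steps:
$Y{\left(b,k \right)} = \sqrt{-7 + k}$
$Q{\left(U \right)} = 2 + U^{2} - 7 U$ ($Q{\left(U \right)} = \left(U^{2} - 7 U\right) + 2 = 2 + U^{2} - 7 U$)
$R{\left(q,H \right)} = 2 - q$ ($R{\left(q,H \right)} = \left(2 + 7^{2} - 49\right) - q = \left(2 + 49 - 49\right) - q = 2 - q$)
$R{\left(-144,Y{\left(7,5 \right)} \right)} - 37342 = \left(2 - -144\right) - 37342 = \left(2 + 144\right) - 37342 = 146 - 37342 = -37196$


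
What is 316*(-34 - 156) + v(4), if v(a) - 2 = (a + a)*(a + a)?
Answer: -59974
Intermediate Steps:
v(a) = 2 + 4*a² (v(a) = 2 + (a + a)*(a + a) = 2 + (2*a)*(2*a) = 2 + 4*a²)
316*(-34 - 156) + v(4) = 316*(-34 - 156) + (2 + 4*4²) = 316*(-190) + (2 + 4*16) = -60040 + (2 + 64) = -60040 + 66 = -59974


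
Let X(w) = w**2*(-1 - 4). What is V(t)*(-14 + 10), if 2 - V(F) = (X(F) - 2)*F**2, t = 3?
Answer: -1700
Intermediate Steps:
X(w) = -5*w**2 (X(w) = w**2*(-5) = -5*w**2)
V(F) = 2 - F**2*(-2 - 5*F**2) (V(F) = 2 - (-5*F**2 - 2)*F**2 = 2 - (-2 - 5*F**2)*F**2 = 2 - F**2*(-2 - 5*F**2))
V(t)*(-14 + 10) = (2 + 2*3**2 + 5*3**4)*(-14 + 10) = (2 + 2*9 + 5*81)*(-4) = (2 + 18 + 405)*(-4) = 425*(-4) = -1700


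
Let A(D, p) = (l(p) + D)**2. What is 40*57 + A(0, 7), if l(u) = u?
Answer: 2329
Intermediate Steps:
A(D, p) = (D + p)**2 (A(D, p) = (p + D)**2 = (D + p)**2)
40*57 + A(0, 7) = 40*57 + (0 + 7)**2 = 2280 + 7**2 = 2280 + 49 = 2329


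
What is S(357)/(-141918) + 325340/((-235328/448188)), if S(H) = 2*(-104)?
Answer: -646673686312823/1043664972 ≈ -6.1962e+5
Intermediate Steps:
S(H) = -208
S(357)/(-141918) + 325340/((-235328/448188)) = -208/(-141918) + 325340/((-235328/448188)) = -208*(-1/141918) + 325340/((-235328*1/448188)) = 104/70959 + 325340/(-58832/112047) = 104/70959 + 325340*(-112047/58832) = 104/70959 - 9113342745/14708 = -646673686312823/1043664972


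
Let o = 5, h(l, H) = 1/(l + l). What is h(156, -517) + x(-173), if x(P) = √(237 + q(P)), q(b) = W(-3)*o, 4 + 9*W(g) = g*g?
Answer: 1/312 + √2158/3 ≈ 15.488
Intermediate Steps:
W(g) = -4/9 + g²/9 (W(g) = -4/9 + (g*g)/9 = -4/9 + g²/9)
h(l, H) = 1/(2*l)
q(b) = 25/9 (q(b) = (-4/9 + (⅑)*(-3)²)*5 = (-4/9 + (⅑)*9)*5 = (-4/9 + 1)*5 = (5/9)*5 = 25/9)
x(P) = √2158/3 (x(P) = √(237 + 25/9) = √(2158/9) = √2158/3)
h(156, -517) + x(-173) = (½)/156 + √2158/3 = (½)*(1/156) + √2158/3 = 1/312 + √2158/3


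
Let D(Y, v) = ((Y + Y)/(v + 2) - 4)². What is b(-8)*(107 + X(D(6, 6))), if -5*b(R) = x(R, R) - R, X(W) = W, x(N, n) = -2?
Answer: -1359/10 ≈ -135.90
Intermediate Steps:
D(Y, v) = (-4 + 2*Y/(2 + v))² (D(Y, v) = ((2*Y)/(2 + v) - 4)² = (2*Y/(2 + v) - 4)² = (-4 + 2*Y/(2 + v))²)
b(R) = ⅖ + R/5 (b(R) = -(-2 - R)/5 = ⅖ + R/5)
b(-8)*(107 + X(D(6, 6))) = (⅖ + (⅕)*(-8))*(107 + 4*(4 - 1*6 + 2*6)²/(2 + 6)²) = (⅖ - 8/5)*(107 + 4*(4 - 6 + 12)²/8²) = -6*(107 + 4*(1/64)*10²)/5 = -6*(107 + 4*(1/64)*100)/5 = -6*(107 + 25/4)/5 = -6/5*453/4 = -1359/10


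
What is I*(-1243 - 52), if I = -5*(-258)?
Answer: -1670550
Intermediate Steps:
I = 1290
I*(-1243 - 52) = 1290*(-1243 - 52) = 1290*(-1295) = -1670550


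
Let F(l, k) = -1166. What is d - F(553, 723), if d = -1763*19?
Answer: -32331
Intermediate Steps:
d = -33497
d - F(553, 723) = -33497 - 1*(-1166) = -33497 + 1166 = -32331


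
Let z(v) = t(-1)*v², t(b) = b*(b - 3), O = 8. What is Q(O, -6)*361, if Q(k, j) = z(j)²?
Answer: 7485696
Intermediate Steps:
t(b) = b*(-3 + b)
z(v) = 4*v² (z(v) = (-(-3 - 1))*v² = (-1*(-4))*v² = 4*v²)
Q(k, j) = 16*j⁴ (Q(k, j) = (4*j²)² = 16*j⁴)
Q(O, -6)*361 = (16*(-6)⁴)*361 = (16*1296)*361 = 20736*361 = 7485696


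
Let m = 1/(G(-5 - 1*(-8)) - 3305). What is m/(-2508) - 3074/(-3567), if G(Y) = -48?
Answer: 99043163/114927428 ≈ 0.86179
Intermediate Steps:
m = -1/3353 (m = 1/(-48 - 3305) = 1/(-3353) = -1/3353 ≈ -0.00029824)
m/(-2508) - 3074/(-3567) = -1/3353/(-2508) - 3074/(-3567) = -1/3353*(-1/2508) - 3074*(-1/3567) = 1/8409324 + 106/123 = 99043163/114927428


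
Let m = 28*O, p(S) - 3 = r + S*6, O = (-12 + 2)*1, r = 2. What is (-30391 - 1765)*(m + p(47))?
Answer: -225092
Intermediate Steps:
O = -10 (O = -10*1 = -10)
p(S) = 5 + 6*S (p(S) = 3 + (2 + S*6) = 3 + (2 + 6*S) = 5 + 6*S)
m = -280 (m = 28*(-10) = -280)
(-30391 - 1765)*(m + p(47)) = (-30391 - 1765)*(-280 + (5 + 6*47)) = -32156*(-280 + (5 + 282)) = -32156*(-280 + 287) = -32156*7 = -225092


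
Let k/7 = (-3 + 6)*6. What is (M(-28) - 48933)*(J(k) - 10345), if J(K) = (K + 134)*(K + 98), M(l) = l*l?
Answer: -2306096355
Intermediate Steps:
M(l) = l²
k = 126 (k = 7*((-3 + 6)*6) = 7*(3*6) = 7*18 = 126)
J(K) = (98 + K)*(134 + K) (J(K) = (134 + K)*(98 + K) = (98 + K)*(134 + K))
(M(-28) - 48933)*(J(k) - 10345) = ((-28)² - 48933)*((13132 + 126² + 232*126) - 10345) = (784 - 48933)*((13132 + 15876 + 29232) - 10345) = -48149*(58240 - 10345) = -48149*47895 = -2306096355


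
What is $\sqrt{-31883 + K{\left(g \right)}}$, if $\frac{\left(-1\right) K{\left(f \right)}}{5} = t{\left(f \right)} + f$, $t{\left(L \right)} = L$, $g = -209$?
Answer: $i \sqrt{29793} \approx 172.61 i$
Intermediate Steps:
$K{\left(f \right)} = - 10 f$ ($K{\left(f \right)} = - 5 \left(f + f\right) = - 5 \cdot 2 f = - 10 f$)
$\sqrt{-31883 + K{\left(g \right)}} = \sqrt{-31883 - -2090} = \sqrt{-31883 + 2090} = \sqrt{-29793} = i \sqrt{29793}$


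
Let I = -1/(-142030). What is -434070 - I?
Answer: -61650962101/142030 ≈ -4.3407e+5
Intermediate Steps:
I = 1/142030 (I = -1*(-1/142030) = 1/142030 ≈ 7.0408e-6)
-434070 - I = -434070 - 1*1/142030 = -434070 - 1/142030 = -61650962101/142030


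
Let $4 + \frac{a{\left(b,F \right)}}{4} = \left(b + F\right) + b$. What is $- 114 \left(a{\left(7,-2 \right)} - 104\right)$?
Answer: $8208$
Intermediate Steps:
$a{\left(b,F \right)} = -16 + 4 F + 8 b$ ($a{\left(b,F \right)} = -16 + 4 \left(\left(b + F\right) + b\right) = -16 + 4 \left(\left(F + b\right) + b\right) = -16 + 4 \left(F + 2 b\right) = -16 + \left(4 F + 8 b\right) = -16 + 4 F + 8 b$)
$- 114 \left(a{\left(7,-2 \right)} - 104\right) = - 114 \left(\left(-16 + 4 \left(-2\right) + 8 \cdot 7\right) - 104\right) = - 114 \left(\left(-16 - 8 + 56\right) - 104\right) = - 114 \left(32 - 104\right) = \left(-114\right) \left(-72\right) = 8208$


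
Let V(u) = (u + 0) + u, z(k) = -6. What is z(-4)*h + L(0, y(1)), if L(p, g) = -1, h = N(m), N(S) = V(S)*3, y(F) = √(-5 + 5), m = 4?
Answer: -145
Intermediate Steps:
V(u) = 2*u (V(u) = u + u = 2*u)
y(F) = 0 (y(F) = √0 = 0)
N(S) = 6*S (N(S) = (2*S)*3 = 6*S)
h = 24 (h = 6*4 = 24)
z(-4)*h + L(0, y(1)) = -6*24 - 1 = -144 - 1 = -145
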